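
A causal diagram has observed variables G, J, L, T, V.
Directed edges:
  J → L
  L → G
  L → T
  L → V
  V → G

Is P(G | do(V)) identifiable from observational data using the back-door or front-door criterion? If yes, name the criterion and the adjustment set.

desc(V)\{V}={G}; candidates ⊆ {J,L,T}.
size 0: {}; under {} V still reaches {G,J,L,T} ∋ G.
{L}: V⊥G given {L} in G with V→· removed — back-door holds.
P(G|do(V)) = Σ_{L} P(G|V,L)·P(L).

P(G|do(V)): backdoor, adjust for {L}.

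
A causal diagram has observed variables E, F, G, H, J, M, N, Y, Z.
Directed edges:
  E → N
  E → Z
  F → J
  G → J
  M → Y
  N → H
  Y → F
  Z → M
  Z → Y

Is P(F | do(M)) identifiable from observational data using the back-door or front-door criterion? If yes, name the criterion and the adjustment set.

P(F|do(M)): backdoor, adjust for {Z}.

desc(M)\{M}={F,J,Y}; candidates ⊆ {E,G,H,N,Z}.
size 0: {}; under {} M still reaches {E,F,H,J,N,Y,Z} ∋ F.
{Z}: M⊥F given {Z} in G with M→· removed — back-door holds.
P(F|do(M)) = Σ_{Z} P(F|M,Z)·P(Z).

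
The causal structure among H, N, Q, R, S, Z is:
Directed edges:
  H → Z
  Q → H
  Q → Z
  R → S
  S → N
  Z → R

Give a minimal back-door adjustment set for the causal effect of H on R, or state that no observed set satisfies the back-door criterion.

H→R: minimal back-door set {Q}.

desc(H)\{H}={N,R,S,Z}; candidates ⊆ {Q}.
size 0: {}; under {} H still reaches {N,Q,R,S,Z} ∋ R.
{Q}: H⊥R given {Q} in G with H→· removed — back-door holds.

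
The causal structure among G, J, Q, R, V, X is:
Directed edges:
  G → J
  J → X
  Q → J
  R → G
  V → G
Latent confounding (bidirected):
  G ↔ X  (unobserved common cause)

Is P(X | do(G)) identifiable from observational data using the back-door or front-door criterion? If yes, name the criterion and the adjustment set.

desc(G)\{G}={J,X}; candidates ⊆ {Q,R,V}.
G↔X: latent back-door arc(s) into G.
size 0: {}; under {} G still reaches {R,V,X} ∋ X.
size 1: {Q}, {R}, {V}; under {Q} G still reaches {R,V,X} ∋ X.
size 2: {Q,R}, {Q,V}, {R,V}; under {Q,R} G still reaches {V,X} ∋ X.
G↔X cannot be blocked by any observed set — no back-door set.
{J}: (i) intercepts every directed G→X path; (ii) no back-door G→{J}; (iii) {G} blocks every back-door {J}→X. Front-door holds.
P(X|do(G)) = Σ_{J} P(J|G) Σ_{G'} P(X|J,G')P(G').

P(X|do(G)): frontdoor, adjust for {J}.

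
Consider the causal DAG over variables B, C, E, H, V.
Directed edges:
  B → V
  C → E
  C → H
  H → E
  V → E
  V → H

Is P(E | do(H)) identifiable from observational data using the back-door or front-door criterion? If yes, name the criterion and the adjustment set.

P(E|do(H)): backdoor, adjust for {C, V}.

desc(H)\{H}={E}; candidates ⊆ {B,C,V}.
size 0: {}; under {} H still reaches {B,C,E,V} ∋ E.
size 1: {B}, {C}, {V}; under {B} H still reaches {C,E,V} ∋ E.
{C,V}: H⊥E given {C,V} in G with H→· removed — back-door holds.
P(E|do(H)) = Σ_{C,V} P(E|H,C,V)·P(C,V).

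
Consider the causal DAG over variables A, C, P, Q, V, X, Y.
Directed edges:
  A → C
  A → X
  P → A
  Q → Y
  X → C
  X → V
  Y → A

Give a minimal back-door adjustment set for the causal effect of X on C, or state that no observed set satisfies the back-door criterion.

desc(X)\{X}={C,V}; candidates ⊆ {A,P,Q,Y}.
size 0: {}; under {} X still reaches {A,C,P,Q,Y} ∋ C.
{A}: X⊥C given {A} in G with X→· removed — back-door holds.

X→C: minimal back-door set {A}.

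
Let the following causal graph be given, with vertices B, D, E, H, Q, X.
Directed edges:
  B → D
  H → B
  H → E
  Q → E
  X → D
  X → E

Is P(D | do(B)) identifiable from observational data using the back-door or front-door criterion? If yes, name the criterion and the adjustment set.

P(D|do(B)): backdoor, adjust for ∅.

desc(B)\{B}={D}; candidates ⊆ {E,H,Q,X}.
∅: B⊥D given ∅ in G with B→· removed — back-door holds.
P(D|do(B)) = P(D|B) — no adjustment needed.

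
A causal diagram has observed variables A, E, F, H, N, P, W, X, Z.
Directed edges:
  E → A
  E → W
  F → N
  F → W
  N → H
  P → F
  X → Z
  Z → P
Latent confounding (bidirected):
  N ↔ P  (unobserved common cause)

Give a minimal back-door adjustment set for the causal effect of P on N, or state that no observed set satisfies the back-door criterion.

P→N: no observed back-door set.

desc(P)\{P}={F,H,N,W}; candidates ⊆ {A,E,X,Z}.
P↔N: latent back-door arc(s) into P.
size 0: {}; under {} P still reaches {H,N,X,Z} ∋ N.
size 1: {A}, {E}, {X} …(+1); under {A} P still reaches {H,N,X,Z} ∋ N.
size 2: {A,E}, {A,X}, {A,Z} …(+3); under {A,E} P still reaches {H,N,X,Z} ∋ N.
P↔N cannot be blocked by any observed set — no back-door set.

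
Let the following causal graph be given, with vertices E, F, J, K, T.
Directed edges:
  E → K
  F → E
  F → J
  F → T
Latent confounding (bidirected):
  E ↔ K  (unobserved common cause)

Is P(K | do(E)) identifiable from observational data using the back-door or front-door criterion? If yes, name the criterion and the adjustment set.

desc(E)\{E}={K}; candidates ⊆ {F,J,T}.
E↔K: latent back-door arc(s) into E.
size 0: {}; under {} E still reaches {F,J,K,T} ∋ K.
size 1: {F}, {J}, {T}; under {F} E still reaches {K} ∋ K.
size 2: {F,J}, {F,T}, {J,T}; under {F,J} E still reaches {K} ∋ K.
E↔K cannot be blocked by any observed set — no back-door set.
No mediator lies on a directed E→…→K path.
Neither criterion identifies P(K|do(E)) in this graph.

P(K|do(E)): not identifiable (no BD/FD set).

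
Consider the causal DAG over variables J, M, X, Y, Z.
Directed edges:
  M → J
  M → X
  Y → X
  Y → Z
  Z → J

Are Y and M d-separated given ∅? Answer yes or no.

Bayes-Ball from Y | ∅ reaches {J,X,Z}.
M ∉ reach(Y|∅) ⇒ Y ⊥ M | ∅.

Yes — Y ⊥ M | ∅.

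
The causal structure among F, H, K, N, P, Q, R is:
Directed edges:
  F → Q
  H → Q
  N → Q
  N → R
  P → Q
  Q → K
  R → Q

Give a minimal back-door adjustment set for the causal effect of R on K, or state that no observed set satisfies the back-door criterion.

R→K: minimal back-door set {N}.

desc(R)\{R}={K,Q}; candidates ⊆ {F,H,N,P}.
size 0: {}; under {} R still reaches {K,N,Q} ∋ K.
{N}: R⊥K given {N} in G with R→· removed — back-door holds.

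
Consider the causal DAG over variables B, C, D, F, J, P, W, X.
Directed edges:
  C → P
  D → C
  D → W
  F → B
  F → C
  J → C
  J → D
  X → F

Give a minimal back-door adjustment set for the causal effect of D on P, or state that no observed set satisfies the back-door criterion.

desc(D)\{D}={C,P,W}; candidates ⊆ {B,F,J,X}.
size 0: {}; under {} D still reaches {C,J,P} ∋ P.
{J}: D⊥P given {J} in G with D→· removed — back-door holds.

D→P: minimal back-door set {J}.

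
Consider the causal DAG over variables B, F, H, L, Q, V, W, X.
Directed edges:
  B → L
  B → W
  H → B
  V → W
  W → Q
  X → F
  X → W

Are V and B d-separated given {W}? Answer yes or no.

Bayes-Ball from V | {W} reaches {B,F,H,L,X}.
B ∈ reach(V|{W}) ⇒ V ⊥̸ B | {W}.

No — V and B are d-connected given {W}.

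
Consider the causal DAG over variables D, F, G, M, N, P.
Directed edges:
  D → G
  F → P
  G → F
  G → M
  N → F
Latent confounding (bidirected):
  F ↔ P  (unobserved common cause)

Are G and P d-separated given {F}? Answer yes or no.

No — G and P are d-connected given {F}.

Bayes-Ball from G | {F} reaches {D,M,N,P}.
P ∈ reach(G|{F}) ⇒ G ⊥̸ P | {F}.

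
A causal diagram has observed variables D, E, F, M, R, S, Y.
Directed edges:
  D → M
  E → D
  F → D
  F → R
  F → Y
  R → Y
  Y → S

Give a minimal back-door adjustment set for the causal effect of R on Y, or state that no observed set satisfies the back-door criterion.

R→Y: minimal back-door set {F}.

desc(R)\{R}={S,Y}; candidates ⊆ {D,E,F,M}.
size 0: {}; under {} R still reaches {D,F,M,S,Y} ∋ Y.
{F}: R⊥Y given {F} in G with R→· removed — back-door holds.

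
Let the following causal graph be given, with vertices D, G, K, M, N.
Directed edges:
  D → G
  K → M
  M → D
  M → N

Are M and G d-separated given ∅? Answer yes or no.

Bayes-Ball from M | ∅ reaches {D,G,K,N}.
G ∈ reach(M|∅) ⇒ M ⊥̸ G | ∅.

No — M and G are d-connected given ∅.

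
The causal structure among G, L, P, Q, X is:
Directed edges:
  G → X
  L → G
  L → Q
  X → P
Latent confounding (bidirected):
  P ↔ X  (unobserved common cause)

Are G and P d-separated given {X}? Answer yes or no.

Bayes-Ball from G | {X} reaches {L,P,Q}.
P ∈ reach(G|{X}) ⇒ G ⊥̸ P | {X}.

No — G and P are d-connected given {X}.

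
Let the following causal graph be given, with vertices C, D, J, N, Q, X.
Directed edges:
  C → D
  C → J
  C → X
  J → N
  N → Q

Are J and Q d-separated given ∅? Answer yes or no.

No — J and Q are d-connected given ∅.

Bayes-Ball from J | ∅ reaches {C,D,N,Q,X}.
Q ∈ reach(J|∅) ⇒ J ⊥̸ Q | ∅.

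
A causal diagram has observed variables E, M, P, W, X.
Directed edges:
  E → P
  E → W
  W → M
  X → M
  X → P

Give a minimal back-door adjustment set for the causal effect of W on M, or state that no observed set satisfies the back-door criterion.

desc(W)\{W}={M}; candidates ⊆ {E,P,X}.
∅: W⊥M given ∅ in G with W→· removed — back-door holds.

W→M: minimal back-door set ∅.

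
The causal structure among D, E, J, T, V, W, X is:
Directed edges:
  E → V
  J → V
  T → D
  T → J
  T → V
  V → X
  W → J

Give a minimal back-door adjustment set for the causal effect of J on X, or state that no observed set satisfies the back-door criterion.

J→X: minimal back-door set {T}.

desc(J)\{J}={V,X}; candidates ⊆ {D,E,T,W}.
size 0: {}; under {} J still reaches {D,T,V,W,X} ∋ X.
{T}: J⊥X given {T} in G with J→· removed — back-door holds.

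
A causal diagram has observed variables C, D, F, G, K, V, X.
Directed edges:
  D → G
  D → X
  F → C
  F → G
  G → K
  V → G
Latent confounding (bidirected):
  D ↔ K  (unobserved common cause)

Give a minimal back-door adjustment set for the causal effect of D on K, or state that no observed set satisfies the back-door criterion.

D→K: no observed back-door set.

desc(D)\{D}={G,K,X}; candidates ⊆ {C,F,V}.
D↔K: latent back-door arc(s) into D.
size 0: {}; under {} D still reaches {K} ∋ K.
size 1: {C}, {F}, {V}; under {C} D still reaches {K} ∋ K.
size 2: {C,F}, {C,V}, {F,V}; under {C,F} D still reaches {K} ∋ K.
D↔K cannot be blocked by any observed set — no back-door set.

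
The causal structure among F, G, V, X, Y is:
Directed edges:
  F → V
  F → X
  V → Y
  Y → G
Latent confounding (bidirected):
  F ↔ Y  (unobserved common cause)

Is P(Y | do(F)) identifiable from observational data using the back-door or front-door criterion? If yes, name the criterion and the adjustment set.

P(Y|do(F)): frontdoor, adjust for {V}.

desc(F)\{F}={G,V,X,Y}; candidates ⊆ {—}.
F↔Y: latent back-door arc(s) into F.
size 0: {}; under {} F still reaches {G,Y} ∋ Y.
F↔Y cannot be blocked by any observed set — no back-door set.
{V}: (i) intercepts every directed F→Y path; (ii) no back-door F→{V}; (iii) {F} blocks every back-door {V}→Y. Front-door holds.
P(Y|do(F)) = Σ_{V} P(V|F) Σ_{F'} P(Y|V,F')P(F').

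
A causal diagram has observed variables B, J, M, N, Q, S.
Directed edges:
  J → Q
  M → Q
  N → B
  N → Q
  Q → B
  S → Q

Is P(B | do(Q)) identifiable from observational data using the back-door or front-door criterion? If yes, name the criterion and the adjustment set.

desc(Q)\{Q}={B}; candidates ⊆ {J,M,N,S}.
size 0: {}; under {} Q still reaches {B,J,M,N,S} ∋ B.
{N}: Q⊥B given {N} in G with Q→· removed — back-door holds.
P(B|do(Q)) = Σ_{N} P(B|Q,N)·P(N).

P(B|do(Q)): backdoor, adjust for {N}.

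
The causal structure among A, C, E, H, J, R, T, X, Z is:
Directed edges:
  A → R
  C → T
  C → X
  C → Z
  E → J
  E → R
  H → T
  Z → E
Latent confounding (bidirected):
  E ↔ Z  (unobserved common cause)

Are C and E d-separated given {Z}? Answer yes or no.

Bayes-Ball from C | {Z} reaches {E,J,R,T,X}.
E ∈ reach(C|{Z}) ⇒ C ⊥̸ E | {Z}.

No — C and E are d-connected given {Z}.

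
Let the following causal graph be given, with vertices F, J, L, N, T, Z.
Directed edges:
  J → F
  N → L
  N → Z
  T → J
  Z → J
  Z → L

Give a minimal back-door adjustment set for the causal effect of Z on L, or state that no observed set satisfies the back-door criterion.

desc(Z)\{Z}={F,J,L}; candidates ⊆ {N,T}.
size 0: {}; under {} Z still reaches {L,N} ∋ L.
{N}: Z⊥L given {N} in G with Z→· removed — back-door holds.

Z→L: minimal back-door set {N}.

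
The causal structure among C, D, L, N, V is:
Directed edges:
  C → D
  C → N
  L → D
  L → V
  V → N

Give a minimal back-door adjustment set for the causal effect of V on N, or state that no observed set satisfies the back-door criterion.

V→N: minimal back-door set ∅.

desc(V)\{V}={N}; candidates ⊆ {C,D,L}.
∅: V⊥N given ∅ in G with V→· removed — back-door holds.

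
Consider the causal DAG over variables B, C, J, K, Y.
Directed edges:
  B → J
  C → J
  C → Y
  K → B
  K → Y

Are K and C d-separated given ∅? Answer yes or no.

Yes — K ⊥ C | ∅.

Bayes-Ball from K | ∅ reaches {B,J,Y}.
C ∉ reach(K|∅) ⇒ K ⊥ C | ∅.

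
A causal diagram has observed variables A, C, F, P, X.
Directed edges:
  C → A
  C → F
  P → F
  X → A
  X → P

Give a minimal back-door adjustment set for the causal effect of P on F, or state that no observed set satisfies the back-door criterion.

P→F: minimal back-door set ∅.

desc(P)\{P}={F}; candidates ⊆ {A,C,X}.
∅: P⊥F given ∅ in G with P→· removed — back-door holds.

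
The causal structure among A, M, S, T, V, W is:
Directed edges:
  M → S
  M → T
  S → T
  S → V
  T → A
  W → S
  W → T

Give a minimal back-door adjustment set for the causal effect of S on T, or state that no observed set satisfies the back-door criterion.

desc(S)\{S}={A,T,V}; candidates ⊆ {M,W}.
size 0: {}; under {} S still reaches {A,M,T,W} ∋ T.
size 1: {M}, {W}; under {M} S still reaches {A,T,W} ∋ T.
{M,W}: S⊥T given {M,W} in G with S→· removed — back-door holds.

S→T: minimal back-door set {M, W}.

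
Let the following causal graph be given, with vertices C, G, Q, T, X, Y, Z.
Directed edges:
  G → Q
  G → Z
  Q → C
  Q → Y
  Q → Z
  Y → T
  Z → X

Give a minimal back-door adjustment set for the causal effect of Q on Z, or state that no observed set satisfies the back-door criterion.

desc(Q)\{Q}={C,T,X,Y,Z}; candidates ⊆ {G}.
size 0: {}; under {} Q still reaches {G,X,Z} ∋ Z.
{G}: Q⊥Z given {G} in G with Q→· removed — back-door holds.

Q→Z: minimal back-door set {G}.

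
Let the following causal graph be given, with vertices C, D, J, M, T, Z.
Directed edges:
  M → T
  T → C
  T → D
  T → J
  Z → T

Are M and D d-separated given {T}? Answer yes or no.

Bayes-Ball from M | {T} reaches {Z}.
D ∉ reach(M|{T}) ⇒ M ⊥ D | {T}.

Yes — M ⊥ D | {T}.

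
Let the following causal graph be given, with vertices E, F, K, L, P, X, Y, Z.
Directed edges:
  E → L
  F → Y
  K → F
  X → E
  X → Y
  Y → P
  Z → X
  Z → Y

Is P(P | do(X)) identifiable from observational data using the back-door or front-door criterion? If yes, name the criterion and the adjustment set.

P(P|do(X)): backdoor, adjust for {Z}.

desc(X)\{X}={E,L,P,Y}; candidates ⊆ {F,K,Z}.
size 0: {}; under {} X still reaches {P,Y,Z} ∋ P.
{Z}: X⊥P given {Z} in G with X→· removed — back-door holds.
P(P|do(X)) = Σ_{Z} P(P|X,Z)·P(Z).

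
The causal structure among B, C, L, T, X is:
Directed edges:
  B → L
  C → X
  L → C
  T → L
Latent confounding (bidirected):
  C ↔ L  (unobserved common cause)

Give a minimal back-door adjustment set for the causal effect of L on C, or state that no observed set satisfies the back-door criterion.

L→C: no observed back-door set.

desc(L)\{L}={C,X}; candidates ⊆ {B,T}.
L↔C: latent back-door arc(s) into L.
size 0: {}; under {} L still reaches {B,C,T,X} ∋ C.
size 1: {B}, {T}; under {B} L still reaches {C,T,X} ∋ C.
size 2: {B,T}; under {B,T} L still reaches {C,X} ∋ C.
L↔C cannot be blocked by any observed set — no back-door set.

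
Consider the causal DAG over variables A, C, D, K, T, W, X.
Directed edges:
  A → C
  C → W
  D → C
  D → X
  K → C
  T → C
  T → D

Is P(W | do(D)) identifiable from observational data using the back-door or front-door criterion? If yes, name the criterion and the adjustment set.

P(W|do(D)): backdoor, adjust for {T}.

desc(D)\{D}={C,W,X}; candidates ⊆ {A,K,T}.
size 0: {}; under {} D still reaches {C,T,W} ∋ W.
{T}: D⊥W given {T} in G with D→· removed — back-door holds.
P(W|do(D)) = Σ_{T} P(W|D,T)·P(T).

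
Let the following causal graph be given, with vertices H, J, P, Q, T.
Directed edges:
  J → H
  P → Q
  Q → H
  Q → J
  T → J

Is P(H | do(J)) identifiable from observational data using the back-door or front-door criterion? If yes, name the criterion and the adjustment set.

desc(J)\{J}={H}; candidates ⊆ {P,Q,T}.
size 0: {}; under {} J still reaches {H,P,Q,T} ∋ H.
{Q}: J⊥H given {Q} in G with J→· removed — back-door holds.
P(H|do(J)) = Σ_{Q} P(H|J,Q)·P(Q).

P(H|do(J)): backdoor, adjust for {Q}.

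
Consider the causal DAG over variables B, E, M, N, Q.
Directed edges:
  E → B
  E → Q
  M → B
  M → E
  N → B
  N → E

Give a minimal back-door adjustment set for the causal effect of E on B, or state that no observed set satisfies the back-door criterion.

E→B: minimal back-door set {M, N}.

desc(E)\{E}={B,Q}; candidates ⊆ {M,N}.
size 0: {}; under {} E still reaches {B,M,N} ∋ B.
size 1: {M}, {N}; under {M} E still reaches {B,N} ∋ B.
{M,N}: E⊥B given {M,N} in G with E→· removed — back-door holds.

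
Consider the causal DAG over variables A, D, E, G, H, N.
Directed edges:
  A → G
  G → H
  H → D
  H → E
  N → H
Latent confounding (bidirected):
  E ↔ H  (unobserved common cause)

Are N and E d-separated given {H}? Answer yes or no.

Bayes-Ball from N | {H} reaches {A,E,G}.
E ∈ reach(N|{H}) ⇒ N ⊥̸ E | {H}.

No — N and E are d-connected given {H}.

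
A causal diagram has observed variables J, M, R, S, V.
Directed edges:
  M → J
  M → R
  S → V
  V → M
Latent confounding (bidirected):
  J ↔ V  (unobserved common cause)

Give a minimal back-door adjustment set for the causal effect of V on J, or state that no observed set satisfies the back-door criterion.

V→J: no observed back-door set.

desc(V)\{V}={J,M,R}; candidates ⊆ {S}.
V↔J: latent back-door arc(s) into V.
size 0: {}; under {} V still reaches {J,S} ∋ J.
size 1: {S}; under {S} V still reaches {J} ∋ J.
V↔J cannot be blocked by any observed set — no back-door set.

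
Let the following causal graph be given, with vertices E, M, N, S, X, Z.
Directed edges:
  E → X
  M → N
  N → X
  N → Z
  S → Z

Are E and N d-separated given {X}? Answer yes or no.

Bayes-Ball from E | {X} reaches {M,N,Z}.
N ∈ reach(E|{X}) ⇒ E ⊥̸ N | {X}.

No — E and N are d-connected given {X}.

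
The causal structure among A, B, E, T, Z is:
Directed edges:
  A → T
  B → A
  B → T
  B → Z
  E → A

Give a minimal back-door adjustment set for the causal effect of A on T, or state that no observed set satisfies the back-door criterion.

A→T: minimal back-door set {B}.

desc(A)\{A}={T}; candidates ⊆ {B,E,Z}.
size 0: {}; under {} A still reaches {B,E,T,Z} ∋ T.
{B}: A⊥T given {B} in G with A→· removed — back-door holds.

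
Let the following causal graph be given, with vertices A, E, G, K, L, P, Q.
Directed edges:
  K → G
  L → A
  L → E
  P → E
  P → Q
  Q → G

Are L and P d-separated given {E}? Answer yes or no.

Bayes-Ball from L | {E} reaches {A,G,P,Q}.
P ∈ reach(L|{E}) ⇒ L ⊥̸ P | {E}.

No — L and P are d-connected given {E}.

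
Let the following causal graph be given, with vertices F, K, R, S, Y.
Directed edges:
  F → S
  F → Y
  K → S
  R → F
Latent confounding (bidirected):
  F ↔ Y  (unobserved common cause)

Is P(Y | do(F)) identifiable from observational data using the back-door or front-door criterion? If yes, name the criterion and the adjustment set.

desc(F)\{F}={S,Y}; candidates ⊆ {K,R}.
F↔Y: latent back-door arc(s) into F.
size 0: {}; under {} F still reaches {R,Y} ∋ Y.
size 1: {K}, {R}; under {K} F still reaches {R,Y} ∋ Y.
size 2: {K,R}; under {K,R} F still reaches {Y} ∋ Y.
F↔Y cannot be blocked by any observed set — no back-door set.
No mediator lies on a directed F→…→Y path.
Neither criterion identifies P(Y|do(F)) in this graph.

P(Y|do(F)): not identifiable (no BD/FD set).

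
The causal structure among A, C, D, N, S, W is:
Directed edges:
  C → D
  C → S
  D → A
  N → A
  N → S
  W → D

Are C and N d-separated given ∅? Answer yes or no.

Bayes-Ball from C | ∅ reaches {A,D,S}.
N ∉ reach(C|∅) ⇒ C ⊥ N | ∅.

Yes — C ⊥ N | ∅.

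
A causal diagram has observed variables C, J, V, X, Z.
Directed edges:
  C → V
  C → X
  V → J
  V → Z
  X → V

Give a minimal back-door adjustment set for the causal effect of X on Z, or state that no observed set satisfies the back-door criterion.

X→Z: minimal back-door set {C}.

desc(X)\{X}={J,V,Z}; candidates ⊆ {C}.
size 0: {}; under {} X still reaches {C,J,V,Z} ∋ Z.
{C}: X⊥Z given {C} in G with X→· removed — back-door holds.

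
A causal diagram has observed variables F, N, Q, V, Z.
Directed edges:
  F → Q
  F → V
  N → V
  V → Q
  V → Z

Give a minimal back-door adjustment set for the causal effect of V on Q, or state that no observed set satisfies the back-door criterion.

V→Q: minimal back-door set {F}.

desc(V)\{V}={Q,Z}; candidates ⊆ {F,N}.
size 0: {}; under {} V still reaches {F,N,Q} ∋ Q.
{F}: V⊥Q given {F} in G with V→· removed — back-door holds.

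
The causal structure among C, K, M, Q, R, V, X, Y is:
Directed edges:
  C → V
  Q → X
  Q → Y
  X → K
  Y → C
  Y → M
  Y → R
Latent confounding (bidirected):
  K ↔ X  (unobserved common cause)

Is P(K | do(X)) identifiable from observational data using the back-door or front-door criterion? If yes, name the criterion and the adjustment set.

desc(X)\{X}={K}; candidates ⊆ {C,M,Q,R,V,Y}.
X↔K: latent back-door arc(s) into X.
size 0: {}; under {} X still reaches {C,K,M,Q,R,V,Y} ∋ K.
size 1: {C}, {M}, {Q} …(+3); under {C} X still reaches {K,M,Q,R,Y} ∋ K.
size 2: {C,M}, {C,Q}, {C,R} …(+12); under {C,M} X still reaches {K,Q,R,Y} ∋ K.
X↔K cannot be blocked by any observed set — no back-door set.
No mediator lies on a directed X→…→K path.
Neither criterion identifies P(K|do(X)) in this graph.

P(K|do(X)): not identifiable (no BD/FD set).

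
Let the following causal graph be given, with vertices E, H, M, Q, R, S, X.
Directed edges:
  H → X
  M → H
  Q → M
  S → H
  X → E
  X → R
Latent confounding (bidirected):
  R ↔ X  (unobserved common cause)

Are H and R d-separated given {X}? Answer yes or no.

Bayes-Ball from H | {X} reaches {M,Q,R,S}.
R ∈ reach(H|{X}) ⇒ H ⊥̸ R | {X}.

No — H and R are d-connected given {X}.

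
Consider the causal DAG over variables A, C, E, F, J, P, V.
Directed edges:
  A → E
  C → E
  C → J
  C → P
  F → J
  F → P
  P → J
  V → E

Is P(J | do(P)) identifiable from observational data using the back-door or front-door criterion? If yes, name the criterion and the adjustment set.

P(J|do(P)): backdoor, adjust for {C, F}.

desc(P)\{P}={J}; candidates ⊆ {A,C,E,F,V}.
size 0: {}; under {} P still reaches {C,E,F,J} ∋ J.
size 1: {A}, {C}, {E} …(+2); under {A} P still reaches {C,E,F,J} ∋ J.
{C,F}: P⊥J given {C,F} in G with P→· removed — back-door holds.
P(J|do(P)) = Σ_{C,F} P(J|P,C,F)·P(C,F).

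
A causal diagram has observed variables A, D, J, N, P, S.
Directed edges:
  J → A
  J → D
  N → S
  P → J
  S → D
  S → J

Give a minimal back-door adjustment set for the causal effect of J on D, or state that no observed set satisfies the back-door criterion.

desc(J)\{J}={A,D}; candidates ⊆ {N,P,S}.
size 0: {}; under {} J still reaches {D,N,P,S} ∋ D.
{S}: J⊥D given {S} in G with J→· removed — back-door holds.

J→D: minimal back-door set {S}.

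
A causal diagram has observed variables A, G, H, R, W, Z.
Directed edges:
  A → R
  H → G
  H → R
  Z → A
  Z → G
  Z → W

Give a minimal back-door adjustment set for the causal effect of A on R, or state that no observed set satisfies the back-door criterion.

A→R: minimal back-door set ∅.

desc(A)\{A}={R}; candidates ⊆ {G,H,W,Z}.
∅: A⊥R given ∅ in G with A→· removed — back-door holds.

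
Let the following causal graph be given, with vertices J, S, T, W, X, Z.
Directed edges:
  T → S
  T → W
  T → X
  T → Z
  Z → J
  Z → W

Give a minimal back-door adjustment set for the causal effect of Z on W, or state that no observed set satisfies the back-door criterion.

Z→W: minimal back-door set {T}.

desc(Z)\{Z}={J,W}; candidates ⊆ {S,T,X}.
size 0: {}; under {} Z still reaches {S,T,W,X} ∋ W.
{T}: Z⊥W given {T} in G with Z→· removed — back-door holds.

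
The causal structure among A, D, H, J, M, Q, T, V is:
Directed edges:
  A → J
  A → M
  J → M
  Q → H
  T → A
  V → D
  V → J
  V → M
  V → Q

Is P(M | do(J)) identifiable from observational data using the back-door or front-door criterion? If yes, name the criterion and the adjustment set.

P(M|do(J)): backdoor, adjust for {A, V}.

desc(J)\{J}={M}; candidates ⊆ {A,D,H,Q,T,V}.
size 0: {}; under {} J still reaches {A,D,H,M,Q,T,V} ∋ M.
size 1: {A}, {D}, {H} …(+3); under {A} J still reaches {D,H,M,Q,V} ∋ M.
{A,V}: J⊥M given {A,V} in G with J→· removed — back-door holds.
P(M|do(J)) = Σ_{A,V} P(M|J,A,V)·P(A,V).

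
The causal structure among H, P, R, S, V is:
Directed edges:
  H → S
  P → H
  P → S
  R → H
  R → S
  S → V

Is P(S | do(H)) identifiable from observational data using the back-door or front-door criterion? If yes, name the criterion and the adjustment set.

desc(H)\{H}={S,V}; candidates ⊆ {P,R}.
size 0: {}; under {} H still reaches {P,R,S,V} ∋ S.
size 1: {P}, {R}; under {P} H still reaches {R,S,V} ∋ S.
{P,R}: H⊥S given {P,R} in G with H→· removed — back-door holds.
P(S|do(H)) = Σ_{P,R} P(S|H,P,R)·P(P,R).

P(S|do(H)): backdoor, adjust for {P, R}.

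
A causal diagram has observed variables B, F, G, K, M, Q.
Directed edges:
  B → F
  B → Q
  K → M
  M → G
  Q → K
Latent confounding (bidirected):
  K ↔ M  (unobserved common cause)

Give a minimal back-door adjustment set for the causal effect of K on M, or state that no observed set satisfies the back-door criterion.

desc(K)\{K}={G,M}; candidates ⊆ {B,F,Q}.
K↔M: latent back-door arc(s) into K.
size 0: {}; under {} K still reaches {B,F,G,M,Q} ∋ M.
size 1: {B}, {F}, {Q}; under {B} K still reaches {G,M,Q} ∋ M.
size 2: {B,F}, {B,Q}, {F,Q}; under {B,F} K still reaches {G,M,Q} ∋ M.
K↔M cannot be blocked by any observed set — no back-door set.

K→M: no observed back-door set.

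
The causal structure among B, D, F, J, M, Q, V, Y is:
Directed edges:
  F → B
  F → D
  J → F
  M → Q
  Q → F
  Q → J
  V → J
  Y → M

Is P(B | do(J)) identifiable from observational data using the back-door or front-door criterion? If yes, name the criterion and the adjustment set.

desc(J)\{J}={B,D,F}; candidates ⊆ {M,Q,V,Y}.
size 0: {}; under {} J still reaches {B,D,F,M,Q,V,Y} ∋ B.
{Q}: J⊥B given {Q} in G with J→· removed — back-door holds.
P(B|do(J)) = Σ_{Q} P(B|J,Q)·P(Q).

P(B|do(J)): backdoor, adjust for {Q}.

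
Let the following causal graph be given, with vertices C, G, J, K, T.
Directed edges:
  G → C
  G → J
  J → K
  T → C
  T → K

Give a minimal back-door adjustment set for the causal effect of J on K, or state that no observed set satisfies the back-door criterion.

J→K: minimal back-door set ∅.

desc(J)\{J}={K}; candidates ⊆ {C,G,T}.
∅: J⊥K given ∅ in G with J→· removed — back-door holds.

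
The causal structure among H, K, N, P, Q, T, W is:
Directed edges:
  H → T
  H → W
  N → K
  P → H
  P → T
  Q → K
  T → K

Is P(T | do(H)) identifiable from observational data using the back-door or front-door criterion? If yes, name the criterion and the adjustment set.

desc(H)\{H}={K,T,W}; candidates ⊆ {N,P,Q}.
size 0: {}; under {} H still reaches {K,P,T} ∋ T.
{P}: H⊥T given {P} in G with H→· removed — back-door holds.
P(T|do(H)) = Σ_{P} P(T|H,P)·P(P).

P(T|do(H)): backdoor, adjust for {P}.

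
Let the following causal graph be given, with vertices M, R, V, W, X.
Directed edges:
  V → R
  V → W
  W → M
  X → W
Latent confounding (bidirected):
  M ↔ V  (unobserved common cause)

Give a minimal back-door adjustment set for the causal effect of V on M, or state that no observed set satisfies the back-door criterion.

V→M: no observed back-door set.

desc(V)\{V}={M,R,W}; candidates ⊆ {X}.
V↔M: latent back-door arc(s) into V.
size 0: {}; under {} V still reaches {M} ∋ M.
size 1: {X}; under {X} V still reaches {M} ∋ M.
V↔M cannot be blocked by any observed set — no back-door set.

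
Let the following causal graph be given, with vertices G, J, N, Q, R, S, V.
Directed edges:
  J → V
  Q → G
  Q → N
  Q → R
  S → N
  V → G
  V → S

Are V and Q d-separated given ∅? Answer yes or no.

Yes — V ⊥ Q | ∅.

Bayes-Ball from V | ∅ reaches {G,J,N,S}.
Q ∉ reach(V|∅) ⇒ V ⊥ Q | ∅.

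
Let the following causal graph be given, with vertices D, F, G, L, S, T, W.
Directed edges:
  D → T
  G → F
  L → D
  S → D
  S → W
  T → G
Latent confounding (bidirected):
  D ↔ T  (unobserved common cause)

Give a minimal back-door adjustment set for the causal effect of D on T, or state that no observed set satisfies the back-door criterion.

desc(D)\{D}={F,G,T}; candidates ⊆ {L,S,W}.
D↔T: latent back-door arc(s) into D.
size 0: {}; under {} D still reaches {F,G,L,S,T,W} ∋ T.
size 1: {L}, {S}, {W}; under {L} D still reaches {F,G,S,T,W} ∋ T.
size 2: {L,S}, {L,W}, {S,W}; under {L,S} D still reaches {F,G,T} ∋ T.
D↔T cannot be blocked by any observed set — no back-door set.

D→T: no observed back-door set.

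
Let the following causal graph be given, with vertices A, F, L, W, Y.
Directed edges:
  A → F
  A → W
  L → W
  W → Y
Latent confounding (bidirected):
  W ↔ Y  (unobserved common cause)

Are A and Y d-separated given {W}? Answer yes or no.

No — A and Y are d-connected given {W}.

Bayes-Ball from A | {W} reaches {F,L,Y}.
Y ∈ reach(A|{W}) ⇒ A ⊥̸ Y | {W}.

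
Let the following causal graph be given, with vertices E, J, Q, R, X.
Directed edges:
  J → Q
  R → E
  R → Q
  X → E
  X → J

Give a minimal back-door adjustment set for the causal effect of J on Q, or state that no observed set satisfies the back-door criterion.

J→Q: minimal back-door set ∅.

desc(J)\{J}={Q}; candidates ⊆ {E,R,X}.
∅: J⊥Q given ∅ in G with J→· removed — back-door holds.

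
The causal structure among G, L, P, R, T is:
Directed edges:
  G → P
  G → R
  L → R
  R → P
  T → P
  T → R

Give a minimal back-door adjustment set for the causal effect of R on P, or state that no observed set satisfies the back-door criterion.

R→P: minimal back-door set {G, T}.

desc(R)\{R}={P}; candidates ⊆ {G,L,T}.
size 0: {}; under {} R still reaches {G,L,P,T} ∋ P.
size 1: {G}, {L}, {T}; under {G} R still reaches {L,P,T} ∋ P.
{G,T}: R⊥P given {G,T} in G with R→· removed — back-door holds.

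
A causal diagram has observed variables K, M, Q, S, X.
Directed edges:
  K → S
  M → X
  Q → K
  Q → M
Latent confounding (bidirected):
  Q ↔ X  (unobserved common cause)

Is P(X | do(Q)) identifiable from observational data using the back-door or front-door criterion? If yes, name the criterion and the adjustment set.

P(X|do(Q)): frontdoor, adjust for {M}.

desc(Q)\{Q}={K,M,S,X}; candidates ⊆ {—}.
Q↔X: latent back-door arc(s) into Q.
size 0: {}; under {} Q still reaches {X} ∋ X.
Q↔X cannot be blocked by any observed set — no back-door set.
{M}: (i) intercepts every directed Q→X path; (ii) no back-door Q→{M}; (iii) {Q} blocks every back-door {M}→X. Front-door holds.
P(X|do(Q)) = Σ_{M} P(M|Q) Σ_{Q'} P(X|M,Q')P(Q').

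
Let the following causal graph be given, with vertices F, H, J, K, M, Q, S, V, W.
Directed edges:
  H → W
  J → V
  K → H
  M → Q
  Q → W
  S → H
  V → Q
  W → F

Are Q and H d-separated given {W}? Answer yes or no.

No — Q and H are d-connected given {W}.

Bayes-Ball from Q | {W} reaches {H,J,K,M,S,V}.
H ∈ reach(Q|{W}) ⇒ Q ⊥̸ H | {W}.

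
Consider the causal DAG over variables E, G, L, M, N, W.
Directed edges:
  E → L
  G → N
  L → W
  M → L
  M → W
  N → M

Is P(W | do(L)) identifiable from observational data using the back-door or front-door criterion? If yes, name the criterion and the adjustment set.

desc(L)\{L}={W}; candidates ⊆ {E,G,M,N}.
size 0: {}; under {} L still reaches {E,G,M,N,W} ∋ W.
{M}: L⊥W given {M} in G with L→· removed — back-door holds.
P(W|do(L)) = Σ_{M} P(W|L,M)·P(M).

P(W|do(L)): backdoor, adjust for {M}.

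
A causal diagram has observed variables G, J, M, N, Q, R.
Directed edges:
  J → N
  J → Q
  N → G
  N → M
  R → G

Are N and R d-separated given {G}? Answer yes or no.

No — N and R are d-connected given {G}.

Bayes-Ball from N | {G} reaches {J,M,Q,R}.
R ∈ reach(N|{G}) ⇒ N ⊥̸ R | {G}.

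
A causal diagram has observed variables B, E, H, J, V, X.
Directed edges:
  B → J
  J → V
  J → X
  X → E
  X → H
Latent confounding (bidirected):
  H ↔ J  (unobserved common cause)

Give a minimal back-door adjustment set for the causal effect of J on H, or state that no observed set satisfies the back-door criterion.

J→H: no observed back-door set.

desc(J)\{J}={E,H,V,X}; candidates ⊆ {B}.
J↔H: latent back-door arc(s) into J.
size 0: {}; under {} J still reaches {B,H} ∋ H.
size 1: {B}; under {B} J still reaches {H} ∋ H.
J↔H cannot be blocked by any observed set — no back-door set.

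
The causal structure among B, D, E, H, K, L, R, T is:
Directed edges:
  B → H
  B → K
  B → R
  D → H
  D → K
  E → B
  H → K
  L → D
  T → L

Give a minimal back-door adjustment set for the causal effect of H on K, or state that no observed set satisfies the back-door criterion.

H→K: minimal back-door set {B, D}.

desc(H)\{H}={K}; candidates ⊆ {B,D,E,L,R,T}.
size 0: {}; under {} H still reaches {B,D,E,K,L,R,T} ∋ K.
size 1: {B}, {D}, {E} …(+3); under {B} H still reaches {D,K,L,T} ∋ K.
{B,D}: H⊥K given {B,D} in G with H→· removed — back-door holds.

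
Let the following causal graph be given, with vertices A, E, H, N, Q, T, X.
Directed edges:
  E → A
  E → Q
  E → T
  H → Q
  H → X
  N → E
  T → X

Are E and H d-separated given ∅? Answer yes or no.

Bayes-Ball from E | ∅ reaches {A,N,Q,T,X}.
H ∉ reach(E|∅) ⇒ E ⊥ H | ∅.

Yes — E ⊥ H | ∅.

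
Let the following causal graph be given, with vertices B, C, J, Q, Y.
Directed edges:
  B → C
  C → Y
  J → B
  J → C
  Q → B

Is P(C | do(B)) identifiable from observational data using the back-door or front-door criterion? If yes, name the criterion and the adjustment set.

desc(B)\{B}={C,Y}; candidates ⊆ {J,Q}.
size 0: {}; under {} B still reaches {C,J,Q,Y} ∋ C.
{J}: B⊥C given {J} in G with B→· removed — back-door holds.
P(C|do(B)) = Σ_{J} P(C|B,J)·P(J).

P(C|do(B)): backdoor, adjust for {J}.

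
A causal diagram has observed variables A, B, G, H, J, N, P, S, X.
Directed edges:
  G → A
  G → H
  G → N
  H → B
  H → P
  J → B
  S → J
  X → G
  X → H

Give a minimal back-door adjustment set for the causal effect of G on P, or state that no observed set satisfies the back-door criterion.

G→P: minimal back-door set {X}.

desc(G)\{G}={A,B,H,N,P}; candidates ⊆ {J,S,X}.
size 0: {}; under {} G still reaches {B,H,P,X} ∋ P.
{X}: G⊥P given {X} in G with G→· removed — back-door holds.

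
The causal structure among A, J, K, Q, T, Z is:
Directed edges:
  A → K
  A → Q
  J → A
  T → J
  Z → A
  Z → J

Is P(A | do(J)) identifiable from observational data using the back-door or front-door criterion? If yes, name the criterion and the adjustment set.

desc(J)\{J}={A,K,Q}; candidates ⊆ {T,Z}.
size 0: {}; under {} J still reaches {A,K,Q,T,Z} ∋ A.
{Z}: J⊥A given {Z} in G with J→· removed — back-door holds.
P(A|do(J)) = Σ_{Z} P(A|J,Z)·P(Z).

P(A|do(J)): backdoor, adjust for {Z}.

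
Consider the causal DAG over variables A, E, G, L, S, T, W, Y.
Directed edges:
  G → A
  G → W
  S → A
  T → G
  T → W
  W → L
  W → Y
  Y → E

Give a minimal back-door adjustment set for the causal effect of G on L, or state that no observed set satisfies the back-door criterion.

desc(G)\{G}={A,E,L,W,Y}; candidates ⊆ {S,T}.
size 0: {}; under {} G still reaches {E,L,T,W,Y} ∋ L.
{T}: G⊥L given {T} in G with G→· removed — back-door holds.

G→L: minimal back-door set {T}.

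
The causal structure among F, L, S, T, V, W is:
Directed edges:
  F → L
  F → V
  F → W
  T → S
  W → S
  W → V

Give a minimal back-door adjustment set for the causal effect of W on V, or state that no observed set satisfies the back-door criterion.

desc(W)\{W}={S,V}; candidates ⊆ {F,L,T}.
size 0: {}; under {} W still reaches {F,L,V} ∋ V.
{F}: W⊥V given {F} in G with W→· removed — back-door holds.

W→V: minimal back-door set {F}.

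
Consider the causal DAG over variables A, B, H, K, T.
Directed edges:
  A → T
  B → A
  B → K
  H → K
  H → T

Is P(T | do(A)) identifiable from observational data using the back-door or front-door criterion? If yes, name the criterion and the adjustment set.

desc(A)\{A}={T}; candidates ⊆ {B,H,K}.
∅: A⊥T given ∅ in G with A→· removed — back-door holds.
P(T|do(A)) = P(T|A) — no adjustment needed.

P(T|do(A)): backdoor, adjust for ∅.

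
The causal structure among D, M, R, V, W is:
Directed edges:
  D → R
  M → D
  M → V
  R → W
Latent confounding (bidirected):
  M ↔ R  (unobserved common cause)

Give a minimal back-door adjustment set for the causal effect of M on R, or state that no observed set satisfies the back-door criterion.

desc(M)\{M}={D,R,V,W}; candidates ⊆ {—}.
M↔R: latent back-door arc(s) into M.
size 0: {}; under {} M still reaches {R,W} ∋ R.
M↔R cannot be blocked by any observed set — no back-door set.

M→R: no observed back-door set.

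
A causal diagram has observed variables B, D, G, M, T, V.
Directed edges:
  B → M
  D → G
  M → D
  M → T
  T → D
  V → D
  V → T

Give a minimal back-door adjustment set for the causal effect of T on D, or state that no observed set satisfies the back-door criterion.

desc(T)\{T}={D,G}; candidates ⊆ {B,M,V}.
size 0: {}; under {} T still reaches {B,D,G,M,V} ∋ D.
size 1: {B}, {M}, {V}; under {B} T still reaches {D,G,M,V} ∋ D.
{M,V}: T⊥D given {M,V} in G with T→· removed — back-door holds.

T→D: minimal back-door set {M, V}.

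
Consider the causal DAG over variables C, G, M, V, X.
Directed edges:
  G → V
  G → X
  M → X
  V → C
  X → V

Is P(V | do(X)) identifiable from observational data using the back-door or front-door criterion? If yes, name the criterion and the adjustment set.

desc(X)\{X}={C,V}; candidates ⊆ {G,M}.
size 0: {}; under {} X still reaches {C,G,M,V} ∋ V.
{G}: X⊥V given {G} in G with X→· removed — back-door holds.
P(V|do(X)) = Σ_{G} P(V|X,G)·P(G).

P(V|do(X)): backdoor, adjust for {G}.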